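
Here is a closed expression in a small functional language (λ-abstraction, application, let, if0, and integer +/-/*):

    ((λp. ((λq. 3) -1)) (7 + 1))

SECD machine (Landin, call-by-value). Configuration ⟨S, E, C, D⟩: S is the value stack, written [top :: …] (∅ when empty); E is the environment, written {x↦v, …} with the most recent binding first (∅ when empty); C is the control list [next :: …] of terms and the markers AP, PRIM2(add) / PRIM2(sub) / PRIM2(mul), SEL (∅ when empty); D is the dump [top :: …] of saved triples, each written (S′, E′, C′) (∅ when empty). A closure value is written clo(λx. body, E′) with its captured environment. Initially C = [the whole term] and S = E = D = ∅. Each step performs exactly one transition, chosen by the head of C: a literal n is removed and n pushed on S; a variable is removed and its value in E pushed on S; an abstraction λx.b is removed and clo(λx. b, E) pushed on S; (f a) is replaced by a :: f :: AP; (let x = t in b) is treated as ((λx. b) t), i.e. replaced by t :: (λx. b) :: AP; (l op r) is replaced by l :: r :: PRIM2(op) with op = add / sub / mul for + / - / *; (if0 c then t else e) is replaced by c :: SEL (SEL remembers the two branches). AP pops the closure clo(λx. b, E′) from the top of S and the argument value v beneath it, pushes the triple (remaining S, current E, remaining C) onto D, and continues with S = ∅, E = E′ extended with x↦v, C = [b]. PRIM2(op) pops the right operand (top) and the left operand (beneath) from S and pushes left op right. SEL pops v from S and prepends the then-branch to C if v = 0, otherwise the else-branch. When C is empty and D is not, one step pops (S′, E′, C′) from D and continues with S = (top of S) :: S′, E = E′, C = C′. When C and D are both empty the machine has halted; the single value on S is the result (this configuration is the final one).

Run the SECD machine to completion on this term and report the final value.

0. [S=∅ | E=∅ | C=[((λp. ((λq. 3) -1)) (7 + 1))] | D=∅]
1. [S=∅ | E=∅ | C=[(7 + 1) :: (λp. ((λq. 3) -1)) :: AP] | D=∅]
2. [S=∅ | E=∅ | C=[7 :: 1 :: PRIM2(add) :: (λp. ((λq. 3) -1)) :: AP] | D=∅]
3. [S=[7] | E=∅ | C=[1 :: PRIM2(add) :: (λp. ((λq. 3) -1)) :: AP] | D=∅]
4. [S=[1 :: 7] | E=∅ | C=[PRIM2(add) :: (λp. ((λq. 3) -1)) :: AP] | D=∅]
5. [S=[8] | E=∅ | C=[(λp. ((λq. 3) -1)) :: AP] | D=∅]
6. [S=[clo(λp. ((λq. 3) -1), ∅) :: 8] | E=∅ | C=[AP] | D=∅]
7. [S=∅ | E={p↦8} | C=[((λq. 3) -1)] | D=[(∅, ∅, ∅)]]
8. [S=∅ | E={p↦8} | C=[-1 :: (λq. 3) :: AP] | D=[(∅, ∅, ∅)]]
9. [S=[-1] | E={p↦8} | C=[(λq. 3) :: AP] | D=[(∅, ∅, ∅)]]
10. [S=[clo(λq. 3, {p↦8}) :: -1] | E={p↦8} | C=[AP] | D=[(∅, ∅, ∅)]]
11. [S=∅ | E={q↦-1, p↦8} | C=[3] | D=[(∅, {p↦8}, ∅) :: (∅, ∅, ∅)]]
12. [S=[3] | E={q↦-1, p↦8} | C=∅ | D=[(∅, {p↦8}, ∅) :: (∅, ∅, ∅)]]
13. [S=[3] | E={p↦8} | C=∅ | D=[(∅, ∅, ∅)]]
14. [S=[3] | E=∅ | C=∅ | D=∅]
→ final value 3

Answer: 3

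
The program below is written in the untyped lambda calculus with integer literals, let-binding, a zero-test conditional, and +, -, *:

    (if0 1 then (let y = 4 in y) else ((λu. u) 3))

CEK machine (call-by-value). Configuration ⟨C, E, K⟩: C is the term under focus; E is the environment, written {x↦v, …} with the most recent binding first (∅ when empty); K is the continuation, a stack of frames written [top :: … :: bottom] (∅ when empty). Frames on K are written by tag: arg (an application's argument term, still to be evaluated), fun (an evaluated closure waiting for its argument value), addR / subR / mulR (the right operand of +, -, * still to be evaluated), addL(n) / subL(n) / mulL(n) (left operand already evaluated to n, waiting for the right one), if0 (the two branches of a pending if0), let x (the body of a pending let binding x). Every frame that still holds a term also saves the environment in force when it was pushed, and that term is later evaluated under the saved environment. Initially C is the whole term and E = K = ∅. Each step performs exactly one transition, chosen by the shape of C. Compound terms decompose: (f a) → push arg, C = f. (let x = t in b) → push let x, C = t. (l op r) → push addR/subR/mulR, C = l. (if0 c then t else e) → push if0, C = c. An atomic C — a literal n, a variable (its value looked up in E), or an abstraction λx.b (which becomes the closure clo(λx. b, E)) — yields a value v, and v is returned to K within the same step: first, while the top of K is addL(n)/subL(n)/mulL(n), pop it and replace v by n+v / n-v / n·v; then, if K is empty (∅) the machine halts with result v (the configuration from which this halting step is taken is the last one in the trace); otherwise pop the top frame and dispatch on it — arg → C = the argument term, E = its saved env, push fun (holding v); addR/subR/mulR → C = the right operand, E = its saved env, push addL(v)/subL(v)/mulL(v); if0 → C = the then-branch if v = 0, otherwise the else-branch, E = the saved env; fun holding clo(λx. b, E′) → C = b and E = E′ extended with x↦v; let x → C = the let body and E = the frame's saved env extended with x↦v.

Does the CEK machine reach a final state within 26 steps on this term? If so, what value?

Answer: 3

Execution trace:
step 0: ⟨C=(if0 1 then (let y = 4 in y) else ((λu. u) 3)); E=∅; K=∅⟩
step 1: ⟨C=1; E=∅; K=[if0]⟩
step 2: ⟨C=((λu. u) 3); E=∅; K=∅⟩
step 3: ⟨C=(λu. u); E=∅; K=[arg]⟩
step 4: ⟨C=3; E=∅; K=[fun]⟩
step 5: ⟨C=u; E={u↦3}; K=∅⟩
→ final value 3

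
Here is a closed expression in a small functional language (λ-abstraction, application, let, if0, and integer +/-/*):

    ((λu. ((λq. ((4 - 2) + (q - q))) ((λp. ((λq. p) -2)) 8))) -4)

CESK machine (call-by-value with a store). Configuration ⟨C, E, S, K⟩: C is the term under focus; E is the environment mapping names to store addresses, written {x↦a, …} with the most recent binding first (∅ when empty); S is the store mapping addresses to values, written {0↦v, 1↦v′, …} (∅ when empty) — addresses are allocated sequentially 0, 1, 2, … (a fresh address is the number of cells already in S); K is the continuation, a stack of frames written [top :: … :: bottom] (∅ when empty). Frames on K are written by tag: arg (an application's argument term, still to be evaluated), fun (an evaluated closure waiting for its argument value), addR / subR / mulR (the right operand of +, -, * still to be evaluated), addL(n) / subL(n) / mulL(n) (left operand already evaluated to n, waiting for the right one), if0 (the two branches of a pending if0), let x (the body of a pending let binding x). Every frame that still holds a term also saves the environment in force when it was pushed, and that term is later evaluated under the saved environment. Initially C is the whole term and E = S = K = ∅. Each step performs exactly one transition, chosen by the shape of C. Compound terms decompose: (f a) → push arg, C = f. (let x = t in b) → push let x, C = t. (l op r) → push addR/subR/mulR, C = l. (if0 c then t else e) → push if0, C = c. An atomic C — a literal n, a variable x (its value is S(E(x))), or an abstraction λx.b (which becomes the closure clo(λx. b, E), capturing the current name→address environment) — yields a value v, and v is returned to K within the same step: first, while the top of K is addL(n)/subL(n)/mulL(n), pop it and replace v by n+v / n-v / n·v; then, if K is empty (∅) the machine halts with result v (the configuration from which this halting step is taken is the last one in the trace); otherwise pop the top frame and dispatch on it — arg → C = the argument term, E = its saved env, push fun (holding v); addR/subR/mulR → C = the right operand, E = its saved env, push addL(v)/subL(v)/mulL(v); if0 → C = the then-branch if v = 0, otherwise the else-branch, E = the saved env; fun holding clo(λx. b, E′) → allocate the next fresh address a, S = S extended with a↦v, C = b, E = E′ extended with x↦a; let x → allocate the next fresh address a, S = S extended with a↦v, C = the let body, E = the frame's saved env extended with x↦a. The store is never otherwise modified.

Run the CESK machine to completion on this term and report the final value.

Answer: 2

Derivation:
t=0: ⟨C=((λu. ((λq. ((4 - 2) + (q - q))) ((λp. ((λq. p) -2)) 8))) -4); E=∅; S=∅; K=∅⟩
t=1: ⟨C=(λu. ((λq. ((4 - 2) + (q - q))) ((λp. ((λq. p) -2)) 8))); E=∅; S=∅; K=[arg]⟩
t=2: ⟨C=-4; E=∅; S=∅; K=[fun]⟩
t=3: ⟨C=((λq. ((4 - 2) + (q - q))) ((λp. ((λq. p) -2)) 8)); E={u↦0}; S={0↦-4}; K=∅⟩
t=4: ⟨C=(λq. ((4 - 2) + (q - q))); E={u↦0}; S={0↦-4}; K=[arg]⟩
t=5: ⟨C=((λp. ((λq. p) -2)) 8); E={u↦0}; S={0↦-4}; K=[fun]⟩
t=6: ⟨C=(λp. ((λq. p) -2)); E={u↦0}; S={0↦-4}; K=[arg :: fun]⟩
t=7: ⟨C=8; E={u↦0}; S={0↦-4}; K=[fun :: fun]⟩
t=8: ⟨C=((λq. p) -2); E={p↦1, u↦0}; S={0↦-4, 1↦8}; K=[fun]⟩
t=9: ⟨C=(λq. p); E={p↦1, u↦0}; S={0↦-4, 1↦8}; K=[arg :: fun]⟩
t=10: ⟨C=-2; E={p↦1, u↦0}; S={0↦-4, 1↦8}; K=[fun :: fun]⟩
t=11: ⟨C=p; E={q↦2, p↦1, u↦0}; S={0↦-4, 1↦8, 2↦-2}; K=[fun]⟩
t=12: ⟨C=((4 - 2) + (q - q)); E={q↦3, u↦0}; S={0↦-4, 1↦8, 2↦-2, 3↦8}; K=∅⟩
t=13: ⟨C=(4 - 2); E={q↦3, u↦0}; S={0↦-4, 1↦8, 2↦-2, 3↦8}; K=[addR]⟩
t=14: ⟨C=4; E={q↦3, u↦0}; S={0↦-4, 1↦8, 2↦-2, 3↦8}; K=[subR :: addR]⟩
t=15: ⟨C=2; E={q↦3, u↦0}; S={0↦-4, 1↦8, 2↦-2, 3↦8}; K=[subL(4) :: addR]⟩
t=16: ⟨C=(q - q); E={q↦3, u↦0}; S={0↦-4, 1↦8, 2↦-2, 3↦8}; K=[addL(2)]⟩
t=17: ⟨C=q; E={q↦3, u↦0}; S={0↦-4, 1↦8, 2↦-2, 3↦8}; K=[subR :: addL(2)]⟩
t=18: ⟨C=q; E={q↦3, u↦0}; S={0↦-4, 1↦8, 2↦-2, 3↦8}; K=[subL(8) :: addL(2)]⟩
→ final value 2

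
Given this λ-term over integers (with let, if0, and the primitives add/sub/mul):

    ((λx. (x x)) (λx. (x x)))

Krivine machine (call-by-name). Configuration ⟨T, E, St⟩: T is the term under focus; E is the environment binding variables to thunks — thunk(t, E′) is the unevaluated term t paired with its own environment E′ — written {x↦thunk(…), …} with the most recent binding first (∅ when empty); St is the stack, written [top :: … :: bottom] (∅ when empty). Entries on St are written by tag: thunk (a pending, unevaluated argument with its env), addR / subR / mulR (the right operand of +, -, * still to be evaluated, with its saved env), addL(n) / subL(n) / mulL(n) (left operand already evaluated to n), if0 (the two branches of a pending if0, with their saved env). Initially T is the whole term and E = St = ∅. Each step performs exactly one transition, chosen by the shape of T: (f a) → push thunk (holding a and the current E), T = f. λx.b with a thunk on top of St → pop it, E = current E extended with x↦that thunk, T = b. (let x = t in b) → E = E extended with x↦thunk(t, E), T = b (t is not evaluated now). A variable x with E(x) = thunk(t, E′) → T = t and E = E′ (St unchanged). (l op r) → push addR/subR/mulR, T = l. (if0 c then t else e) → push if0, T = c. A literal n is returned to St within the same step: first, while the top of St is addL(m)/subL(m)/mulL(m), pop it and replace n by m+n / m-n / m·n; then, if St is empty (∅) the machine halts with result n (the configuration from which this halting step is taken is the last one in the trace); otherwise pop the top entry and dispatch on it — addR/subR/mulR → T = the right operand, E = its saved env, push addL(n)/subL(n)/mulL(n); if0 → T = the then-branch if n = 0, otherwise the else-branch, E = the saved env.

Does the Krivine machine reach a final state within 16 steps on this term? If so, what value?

Answer: DIVERGES (no final state within 16 steps)

Machine steps:
t=0: <T=((λx. (x x)) (λx. (x x))), E=∅, St=∅>
t=1: <T=(λx. (x x)), E=∅, St=[thunk]>
t=2: <T=(x x), E={x↦thunk((λx. (x x)), ∅)}, St=∅>
t=3: <T=x, E={x↦thunk((λx. (x x)), ∅)}, St=[thunk]>
t=4: <T=(λx. (x x)), E=∅, St=[thunk]>
t=5: <T=(x x), E={x↦thunk(x, {x↦thunk((λx. (x x)), ∅)})}, St=∅>
t=6: <T=x, E={x↦thunk(x, {x↦thunk((λx. (x x)), ∅)})}, St=[thunk]>
t=7: <T=x, E={x↦thunk((λx. (x x)), ∅)}, St=[thunk]>
t=8: <T=(λx. (x x)), E=∅, St=[thunk]>
t=9: <T=(x x), E={x↦thunk(x, {x↦thunk(x, {x↦thunk((λx. (x x)), ∅)})})}, St=∅>
t=10: <T=x, E={x↦thunk(x, {x↦thunk(x, {x↦thunk((λx. (x x)), ∅)})})}, St=[thunk]>
t=11: <T=x, E={x↦thunk(x, {x↦thunk((λx. (x x)), ∅)})}, St=[thunk]>
t=12: <T=x, E={x↦thunk((λx. (x x)), ∅)}, St=[thunk]>
t=13: <T=(λx. (x x)), E=∅, St=[thunk]>
t=14: <T=(x x), E={x↦thunk(x, {x↦thunk(x, {x↦thunk(x, {x↦thunk((λx. (x x)), ∅)})})})}, St=∅>
t=15: <T=x, E={x↦thunk(x, {x↦thunk(x, {x↦thunk(x, {x↦thunk((λx. (x x)), ∅)})})})}, St=[thunk]>
t=16: <T=x, E={x↦thunk(x, {x↦thunk(x, {x↦thunk((λx. (x x)), ∅)})})}, St=[thunk]>
→ 16 transitions taken and the configuration is still not final: no result within 16 steps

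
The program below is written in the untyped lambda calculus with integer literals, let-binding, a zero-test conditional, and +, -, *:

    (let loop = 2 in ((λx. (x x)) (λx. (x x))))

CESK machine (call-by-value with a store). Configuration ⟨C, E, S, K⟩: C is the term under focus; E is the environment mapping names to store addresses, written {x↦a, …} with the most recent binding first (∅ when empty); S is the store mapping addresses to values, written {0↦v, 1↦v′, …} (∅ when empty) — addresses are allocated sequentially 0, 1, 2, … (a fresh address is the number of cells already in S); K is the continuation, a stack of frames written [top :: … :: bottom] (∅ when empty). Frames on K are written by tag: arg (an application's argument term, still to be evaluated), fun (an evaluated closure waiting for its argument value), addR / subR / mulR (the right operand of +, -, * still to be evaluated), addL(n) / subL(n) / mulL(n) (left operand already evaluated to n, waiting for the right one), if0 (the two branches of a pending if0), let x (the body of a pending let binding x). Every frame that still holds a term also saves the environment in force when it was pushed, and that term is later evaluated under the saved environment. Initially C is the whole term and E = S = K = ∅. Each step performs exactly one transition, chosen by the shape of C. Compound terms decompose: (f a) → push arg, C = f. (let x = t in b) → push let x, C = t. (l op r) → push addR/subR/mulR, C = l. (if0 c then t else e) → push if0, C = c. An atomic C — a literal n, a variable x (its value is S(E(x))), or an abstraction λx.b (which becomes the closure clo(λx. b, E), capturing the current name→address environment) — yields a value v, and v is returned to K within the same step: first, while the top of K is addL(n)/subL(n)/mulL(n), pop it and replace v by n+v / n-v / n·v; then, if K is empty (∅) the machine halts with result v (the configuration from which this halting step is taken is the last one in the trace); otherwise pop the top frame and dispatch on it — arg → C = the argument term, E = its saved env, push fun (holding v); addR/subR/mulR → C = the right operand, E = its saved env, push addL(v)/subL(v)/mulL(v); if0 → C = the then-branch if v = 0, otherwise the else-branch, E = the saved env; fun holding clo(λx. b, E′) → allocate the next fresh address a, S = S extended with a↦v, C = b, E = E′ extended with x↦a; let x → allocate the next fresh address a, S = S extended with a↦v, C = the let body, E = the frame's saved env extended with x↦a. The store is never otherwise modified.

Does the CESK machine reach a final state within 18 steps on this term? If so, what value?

Answer: DIVERGES (no final state within 18 steps)

Execution trace:
0. <C=(let loop = 2 in ((λx. (x x)) (λx. (x x)))), E=∅, S=∅, K=∅>
1. <C=2, E=∅, S=∅, K=[let loop]>
2. <C=((λx. (x x)) (λx. (x x))), E={loop↦0}, S={0↦2}, K=∅>
3. <C=(λx. (x x)), E={loop↦0}, S={0↦2}, K=[arg]>
4. <C=(λx. (x x)), E={loop↦0}, S={0↦2}, K=[fun]>
5. <C=(x x), E={x↦1, loop↦0}, S={0↦2, 1↦clo(λx. (x x), {loop↦0})}, K=∅>
6. <C=x, E={x↦1, loop↦0}, S={0↦2, 1↦clo(λx. (x x), {loop↦0})}, K=[arg]>
7. <C=x, E={x↦1, loop↦0}, S={0↦2, 1↦clo(λx. (x x), {loop↦0})}, K=[fun]>
8. <C=(x x), E={x↦2, loop↦0}, S={0↦2, 1↦clo(λx. (x x), {loop↦0}), 2↦clo(λx. (x x), {loop↦0})}, K=∅>
9. <C=x, E={x↦2, loop↦0}, S={0↦2, 1↦clo(λx. (x x), {loop↦0}), 2↦clo(λx. (x x), {loop↦0})}, K=[arg]>
10. <C=x, E={x↦2, loop↦0}, S={0↦2, 1↦clo(λx. (x x), {loop↦0}), 2↦clo(λx. (x x), {loop↦0})}, K=[fun]>
11. <C=(x x), E={x↦3, loop↦0}, S={0↦2, 1↦clo(λx. (x x), {loop↦0}), 2↦clo(λx. (x x), {loop↦0}), 3↦clo(λx. (x x), {loop↦0})}, K=∅>
12. <C=x, E={x↦3, loop↦0}, S={0↦2, 1↦clo(λx. (x x), {loop↦0}), 2↦clo(λx. (x x), {loop↦0}), 3↦clo(λx. (x x), {loop↦0})}, K=[arg]>
13. <C=x, E={x↦3, loop↦0}, S={0↦2, 1↦clo(λx. (x x), {loop↦0}), 2↦clo(λx. (x x), {loop↦0}), 3↦clo(λx. (x x), {loop↦0})}, K=[fun]>
14. <C=(x x), E={x↦4, loop↦0}, S={0↦2, 1↦clo(λx. (x x), {loop↦0}), 2↦clo(λx. (x x), {loop↦0}), 3↦clo(λx. (x x), {loop↦0}), 4↦clo(λx. (x x), {loop↦0})}, K=∅>
15. <C=x, E={x↦4, loop↦0}, S={0↦2, 1↦clo(λx. (x x), {loop↦0}), 2↦clo(λx. (x x), {loop↦0}), 3↦clo(λx. (x x), {loop↦0}), 4↦clo(λx. (x x), {loop↦0})}, K=[arg]>
16. <C=x, E={x↦4, loop↦0}, S={0↦2, 1↦clo(λx. (x x), {loop↦0}), 2↦clo(λx. (x x), {loop↦0}), 3↦clo(λx. (x x), {loop↦0}), 4↦clo(λx. (x x), {loop↦0})}, K=[fun]>
17. <C=(x x), E={x↦5, loop↦0}, S={0↦2, 1↦clo(λx. (x x), {loop↦0}), 2↦clo(λx. (x x), {loop↦0}), 3↦clo(λx. (x x), {loop↦0}), 4↦clo(λx. (x x), {loop↦0}), 5↦clo(λx. (x x), {loop↦0})}, K=∅>
18. <C=x, E={x↦5, loop↦0}, S={0↦2, 1↦clo(λx. (x x), {loop↦0}), 2↦clo(λx. (x x), {loop↦0}), 3↦clo(λx. (x x), {loop↦0}), 4↦clo(λx. (x x), {loop↦0}), 5↦clo(λx. (x x), {loop↦0})}, K=[arg]>
→ 18 transitions taken and the configuration is still not final: no result within 18 steps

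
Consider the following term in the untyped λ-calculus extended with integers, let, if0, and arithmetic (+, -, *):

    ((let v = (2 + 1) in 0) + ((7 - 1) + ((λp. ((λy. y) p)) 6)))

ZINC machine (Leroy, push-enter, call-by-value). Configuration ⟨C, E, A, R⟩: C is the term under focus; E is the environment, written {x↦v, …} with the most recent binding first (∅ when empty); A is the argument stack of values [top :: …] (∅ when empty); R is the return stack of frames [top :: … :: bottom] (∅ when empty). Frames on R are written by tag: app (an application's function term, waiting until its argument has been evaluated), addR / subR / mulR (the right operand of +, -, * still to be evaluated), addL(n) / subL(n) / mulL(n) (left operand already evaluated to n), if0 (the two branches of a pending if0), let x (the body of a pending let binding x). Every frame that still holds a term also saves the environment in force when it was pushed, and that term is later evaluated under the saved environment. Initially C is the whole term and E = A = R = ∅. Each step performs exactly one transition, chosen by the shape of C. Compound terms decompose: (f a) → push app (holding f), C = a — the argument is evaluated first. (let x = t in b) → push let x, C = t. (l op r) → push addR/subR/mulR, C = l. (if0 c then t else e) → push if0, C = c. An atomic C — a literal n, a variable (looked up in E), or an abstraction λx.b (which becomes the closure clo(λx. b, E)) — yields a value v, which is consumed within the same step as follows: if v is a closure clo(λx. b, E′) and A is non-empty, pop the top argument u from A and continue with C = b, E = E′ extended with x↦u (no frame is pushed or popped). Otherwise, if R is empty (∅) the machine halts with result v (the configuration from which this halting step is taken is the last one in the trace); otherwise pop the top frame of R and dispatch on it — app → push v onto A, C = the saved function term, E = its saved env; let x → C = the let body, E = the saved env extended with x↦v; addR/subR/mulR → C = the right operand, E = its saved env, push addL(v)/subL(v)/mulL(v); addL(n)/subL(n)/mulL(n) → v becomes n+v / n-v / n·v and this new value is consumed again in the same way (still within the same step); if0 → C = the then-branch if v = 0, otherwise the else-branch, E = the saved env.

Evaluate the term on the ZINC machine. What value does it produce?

Answer: 12

Execution trace:
0. [C=((let v = (2 + 1) in 0) + ((7 - 1) + ((λp. ((λy. y) p)) 6))) | E=∅ | A=∅ | R=∅]
1. [C=(let v = (2 + 1) in 0) | E=∅ | A=∅ | R=[addR]]
2. [C=(2 + 1) | E=∅ | A=∅ | R=[let v :: addR]]
3. [C=2 | E=∅ | A=∅ | R=[addR :: let v :: addR]]
4. [C=1 | E=∅ | A=∅ | R=[addL(2) :: let v :: addR]]
5. [C=0 | E={v↦3} | A=∅ | R=[addR]]
6. [C=((7 - 1) + ((λp. ((λy. y) p)) 6)) | E=∅ | A=∅ | R=[addL(0)]]
7. [C=(7 - 1) | E=∅ | A=∅ | R=[addR :: addL(0)]]
8. [C=7 | E=∅ | A=∅ | R=[subR :: addR :: addL(0)]]
9. [C=1 | E=∅ | A=∅ | R=[subL(7) :: addR :: addL(0)]]
10. [C=((λp. ((λy. y) p)) 6) | E=∅ | A=∅ | R=[addL(6) :: addL(0)]]
11. [C=6 | E=∅ | A=∅ | R=[app :: addL(6) :: addL(0)]]
12. [C=(λp. ((λy. y) p)) | E=∅ | A=[6] | R=[addL(6) :: addL(0)]]
13. [C=((λy. y) p) | E={p↦6} | A=∅ | R=[addL(6) :: addL(0)]]
14. [C=p | E={p↦6} | A=∅ | R=[app :: addL(6) :: addL(0)]]
15. [C=(λy. y) | E={p↦6} | A=[6] | R=[addL(6) :: addL(0)]]
16. [C=y | E={y↦6, p↦6} | A=∅ | R=[addL(6) :: addL(0)]]
→ final value 12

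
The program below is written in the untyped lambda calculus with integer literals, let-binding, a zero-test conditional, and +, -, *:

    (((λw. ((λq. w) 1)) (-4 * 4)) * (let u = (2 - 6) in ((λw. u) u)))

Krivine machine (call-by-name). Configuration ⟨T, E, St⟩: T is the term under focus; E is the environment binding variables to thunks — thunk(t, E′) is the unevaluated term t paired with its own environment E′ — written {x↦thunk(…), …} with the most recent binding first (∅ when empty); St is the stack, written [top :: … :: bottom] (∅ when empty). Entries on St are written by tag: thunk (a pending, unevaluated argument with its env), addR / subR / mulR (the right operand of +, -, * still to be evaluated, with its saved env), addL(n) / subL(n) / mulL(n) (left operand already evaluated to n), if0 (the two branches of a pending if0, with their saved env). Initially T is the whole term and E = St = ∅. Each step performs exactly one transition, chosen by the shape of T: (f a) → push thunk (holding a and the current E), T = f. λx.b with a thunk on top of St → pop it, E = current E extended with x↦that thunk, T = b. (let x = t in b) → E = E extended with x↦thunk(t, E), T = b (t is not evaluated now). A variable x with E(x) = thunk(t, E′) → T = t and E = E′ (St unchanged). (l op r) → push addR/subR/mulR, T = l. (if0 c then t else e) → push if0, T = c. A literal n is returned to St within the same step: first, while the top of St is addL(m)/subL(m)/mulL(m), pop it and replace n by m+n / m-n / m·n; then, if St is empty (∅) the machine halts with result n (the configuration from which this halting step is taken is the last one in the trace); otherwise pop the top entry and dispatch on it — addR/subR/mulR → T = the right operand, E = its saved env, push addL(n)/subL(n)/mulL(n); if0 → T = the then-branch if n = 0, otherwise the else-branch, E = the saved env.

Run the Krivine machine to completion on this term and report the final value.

Answer: 64

Derivation:
[0] ⟨T=(((λw. ((λq. w) 1)) (-4 * 4)) * (let u = (2 - 6) in ((λw. u) u))); E=∅; St=∅⟩
[1] ⟨T=((λw. ((λq. w) 1)) (-4 * 4)); E=∅; St=[mulR]⟩
[2] ⟨T=(λw. ((λq. w) 1)); E=∅; St=[thunk :: mulR]⟩
[3] ⟨T=((λq. w) 1); E={w↦thunk((-4 * 4), ∅)}; St=[mulR]⟩
[4] ⟨T=(λq. w); E={w↦thunk((-4 * 4), ∅)}; St=[thunk :: mulR]⟩
[5] ⟨T=w; E={q↦thunk(1, {w↦thunk((-4 * 4), ∅)}), w↦thunk((-4 * 4), ∅)}; St=[mulR]⟩
[6] ⟨T=(-4 * 4); E=∅; St=[mulR]⟩
[7] ⟨T=-4; E=∅; St=[mulR :: mulR]⟩
[8] ⟨T=4; E=∅; St=[mulL(-4) :: mulR]⟩
[9] ⟨T=(let u = (2 - 6) in ((λw. u) u)); E=∅; St=[mulL(-16)]⟩
[10] ⟨T=((λw. u) u); E={u↦thunk((2 - 6), ∅)}; St=[mulL(-16)]⟩
[11] ⟨T=(λw. u); E={u↦thunk((2 - 6), ∅)}; St=[thunk :: mulL(-16)]⟩
[12] ⟨T=u; E={w↦thunk(u, {u↦thunk((2 - 6), ∅)}), u↦thunk((2 - 6), ∅)}; St=[mulL(-16)]⟩
[13] ⟨T=(2 - 6); E=∅; St=[mulL(-16)]⟩
[14] ⟨T=2; E=∅; St=[subR :: mulL(-16)]⟩
[15] ⟨T=6; E=∅; St=[subL(2) :: mulL(-16)]⟩
→ final value 64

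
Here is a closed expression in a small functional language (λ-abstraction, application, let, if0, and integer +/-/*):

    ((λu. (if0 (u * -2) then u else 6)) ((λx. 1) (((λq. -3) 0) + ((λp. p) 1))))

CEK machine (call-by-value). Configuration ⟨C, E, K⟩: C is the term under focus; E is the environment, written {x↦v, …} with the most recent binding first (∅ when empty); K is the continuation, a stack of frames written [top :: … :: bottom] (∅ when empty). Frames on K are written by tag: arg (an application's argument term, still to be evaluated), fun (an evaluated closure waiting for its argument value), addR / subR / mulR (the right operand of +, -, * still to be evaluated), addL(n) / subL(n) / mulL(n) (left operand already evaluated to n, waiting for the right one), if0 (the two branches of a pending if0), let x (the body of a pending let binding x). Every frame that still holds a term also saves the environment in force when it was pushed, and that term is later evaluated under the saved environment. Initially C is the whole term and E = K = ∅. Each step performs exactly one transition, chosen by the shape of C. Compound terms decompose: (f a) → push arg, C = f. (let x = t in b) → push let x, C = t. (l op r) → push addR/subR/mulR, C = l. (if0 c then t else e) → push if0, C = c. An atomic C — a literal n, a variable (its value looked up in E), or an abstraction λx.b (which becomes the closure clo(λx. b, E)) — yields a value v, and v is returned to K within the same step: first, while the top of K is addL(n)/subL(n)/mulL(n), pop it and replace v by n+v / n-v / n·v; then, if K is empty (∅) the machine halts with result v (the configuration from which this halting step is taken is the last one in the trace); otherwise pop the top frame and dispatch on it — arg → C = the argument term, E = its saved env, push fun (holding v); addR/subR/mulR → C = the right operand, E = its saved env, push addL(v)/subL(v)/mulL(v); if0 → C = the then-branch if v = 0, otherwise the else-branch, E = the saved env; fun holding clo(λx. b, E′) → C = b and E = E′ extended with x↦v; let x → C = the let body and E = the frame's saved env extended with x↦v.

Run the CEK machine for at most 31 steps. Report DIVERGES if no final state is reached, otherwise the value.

Answer: 6

Execution trace:
0. <C=((λu. (if0 (u * -2) then u else 6)) ((λx. 1) (((λq. -3) 0) + ((λp. p) 1)))), E=∅, K=∅>
1. <C=(λu. (if0 (u * -2) then u else 6)), E=∅, K=[arg]>
2. <C=((λx. 1) (((λq. -3) 0) + ((λp. p) 1))), E=∅, K=[fun]>
3. <C=(λx. 1), E=∅, K=[arg :: fun]>
4. <C=(((λq. -3) 0) + ((λp. p) 1)), E=∅, K=[fun :: fun]>
5. <C=((λq. -3) 0), E=∅, K=[addR :: fun :: fun]>
6. <C=(λq. -3), E=∅, K=[arg :: addR :: fun :: fun]>
7. <C=0, E=∅, K=[fun :: addR :: fun :: fun]>
8. <C=-3, E={q↦0}, K=[addR :: fun :: fun]>
9. <C=((λp. p) 1), E=∅, K=[addL(-3) :: fun :: fun]>
10. <C=(λp. p), E=∅, K=[arg :: addL(-3) :: fun :: fun]>
11. <C=1, E=∅, K=[fun :: addL(-3) :: fun :: fun]>
12. <C=p, E={p↦1}, K=[addL(-3) :: fun :: fun]>
13. <C=1, E={x↦-2}, K=[fun]>
14. <C=(if0 (u * -2) then u else 6), E={u↦1}, K=∅>
15. <C=(u * -2), E={u↦1}, K=[if0]>
16. <C=u, E={u↦1}, K=[mulR :: if0]>
17. <C=-2, E={u↦1}, K=[mulL(1) :: if0]>
18. <C=6, E={u↦1}, K=∅>
→ final value 6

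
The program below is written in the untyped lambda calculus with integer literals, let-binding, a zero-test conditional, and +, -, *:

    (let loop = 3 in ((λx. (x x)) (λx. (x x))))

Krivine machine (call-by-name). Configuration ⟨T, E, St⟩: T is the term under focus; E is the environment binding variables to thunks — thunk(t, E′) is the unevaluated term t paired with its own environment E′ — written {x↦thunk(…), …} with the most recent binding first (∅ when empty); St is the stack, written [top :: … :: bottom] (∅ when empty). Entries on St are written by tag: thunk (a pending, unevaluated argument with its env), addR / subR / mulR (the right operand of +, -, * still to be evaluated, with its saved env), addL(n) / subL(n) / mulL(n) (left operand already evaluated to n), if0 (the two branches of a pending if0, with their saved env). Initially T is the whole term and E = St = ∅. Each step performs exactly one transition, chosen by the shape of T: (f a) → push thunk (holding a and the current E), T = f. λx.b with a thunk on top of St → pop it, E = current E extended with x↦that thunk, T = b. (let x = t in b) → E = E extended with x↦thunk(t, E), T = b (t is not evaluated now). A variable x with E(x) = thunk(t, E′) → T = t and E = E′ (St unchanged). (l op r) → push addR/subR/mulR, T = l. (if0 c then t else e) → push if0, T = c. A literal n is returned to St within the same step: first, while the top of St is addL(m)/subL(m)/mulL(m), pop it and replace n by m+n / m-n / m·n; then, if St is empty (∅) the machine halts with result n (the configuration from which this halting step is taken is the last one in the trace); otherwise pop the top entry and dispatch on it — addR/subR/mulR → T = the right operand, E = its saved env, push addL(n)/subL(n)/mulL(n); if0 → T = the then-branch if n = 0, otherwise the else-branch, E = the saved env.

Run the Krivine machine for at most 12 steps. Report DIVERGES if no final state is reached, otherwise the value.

step 0: <T=(let loop = 3 in ((λx. (x x)) (λx. (x x)))), E=∅, St=∅>
step 1: <T=((λx. (x x)) (λx. (x x))), E={loop↦thunk(3, ∅)}, St=∅>
step 2: <T=(λx. (x x)), E={loop↦thunk(3, ∅)}, St=[thunk]>
step 3: <T=(x x), E={x↦thunk((λx. (x x)), {loop↦thunk(3, ∅)}), loop↦thunk(3, ∅)}, St=∅>
step 4: <T=x, E={x↦thunk((λx. (x x)), {loop↦thunk(3, ∅)}), loop↦thunk(3, ∅)}, St=[thunk]>
step 5: <T=(λx. (x x)), E={loop↦thunk(3, ∅)}, St=[thunk]>
step 6: <T=(x x), E={x↦thunk(x, {x↦thunk((λx. (x x)), {loop↦thunk(3, ∅)}), loop↦thunk(3, ∅)}), loop↦thunk(3, ∅)}, St=∅>
step 7: <T=x, E={x↦thunk(x, {x↦thunk((λx. (x x)), {loop↦thunk(3, ∅)}), loop↦thunk(3, ∅)}), loop↦thunk(3, ∅)}, St=[thunk]>
step 8: <T=x, E={x↦thunk((λx. (x x)), {loop↦thunk(3, ∅)}), loop↦thunk(3, ∅)}, St=[thunk]>
step 9: <T=(λx. (x x)), E={loop↦thunk(3, ∅)}, St=[thunk]>
step 10: <T=(x x), E={x↦thunk(x, {x↦thunk(x, {x↦thunk((λx. (x x)), {loop↦thunk(3, ∅)}), loop↦thunk(3, ∅)}), loop↦thunk(3, ∅)}), loop↦thunk(3, ∅)}, St=∅>
step 11: <T=x, E={x↦thunk(x, {x↦thunk(x, {x↦thunk((λx. (x x)), {loop↦thunk(3, ∅)}), loop↦thunk(3, ∅)}), loop↦thunk(3, ∅)}), loop↦thunk(3, ∅)}, St=[thunk]>
step 12: <T=x, E={x↦thunk(x, {x↦thunk((λx. (x x)), {loop↦thunk(3, ∅)}), loop↦thunk(3, ∅)}), loop↦thunk(3, ∅)}, St=[thunk]>
→ 12 transitions taken and the configuration is still not final: no result within 12 steps

Answer: DIVERGES (no final state within 12 steps)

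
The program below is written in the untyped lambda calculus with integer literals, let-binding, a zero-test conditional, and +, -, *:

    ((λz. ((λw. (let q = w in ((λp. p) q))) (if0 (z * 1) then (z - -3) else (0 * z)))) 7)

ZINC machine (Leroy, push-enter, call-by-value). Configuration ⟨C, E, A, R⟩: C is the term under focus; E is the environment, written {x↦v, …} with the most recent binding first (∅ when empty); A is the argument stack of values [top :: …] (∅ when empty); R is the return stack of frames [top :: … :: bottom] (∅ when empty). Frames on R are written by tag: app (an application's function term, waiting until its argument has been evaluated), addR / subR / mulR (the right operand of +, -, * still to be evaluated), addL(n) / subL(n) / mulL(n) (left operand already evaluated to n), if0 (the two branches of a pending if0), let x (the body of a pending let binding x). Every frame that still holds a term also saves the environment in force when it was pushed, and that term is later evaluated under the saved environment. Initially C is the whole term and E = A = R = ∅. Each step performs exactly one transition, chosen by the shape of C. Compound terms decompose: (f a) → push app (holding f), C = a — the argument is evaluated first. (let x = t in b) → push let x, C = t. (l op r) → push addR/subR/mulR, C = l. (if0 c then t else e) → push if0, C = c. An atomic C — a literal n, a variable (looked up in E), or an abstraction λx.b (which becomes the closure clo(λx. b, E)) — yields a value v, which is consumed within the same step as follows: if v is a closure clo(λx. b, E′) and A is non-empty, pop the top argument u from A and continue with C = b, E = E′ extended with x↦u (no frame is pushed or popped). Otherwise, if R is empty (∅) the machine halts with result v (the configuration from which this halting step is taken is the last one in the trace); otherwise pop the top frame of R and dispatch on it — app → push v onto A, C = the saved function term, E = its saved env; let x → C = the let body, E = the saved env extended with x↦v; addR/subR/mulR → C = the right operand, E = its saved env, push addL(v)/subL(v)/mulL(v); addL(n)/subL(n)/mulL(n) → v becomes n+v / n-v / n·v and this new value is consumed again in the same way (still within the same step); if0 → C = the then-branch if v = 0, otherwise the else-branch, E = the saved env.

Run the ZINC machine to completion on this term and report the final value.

[0] [C=((λz. ((λw. (let q = w in ((λp. p) q))) (if0 (z * 1) then (z - -3) else (0 * z)))) 7) | E=∅ | A=∅ | R=∅]
[1] [C=7 | E=∅ | A=∅ | R=[app]]
[2] [C=(λz. ((λw. (let q = w in ((λp. p) q))) (if0 (z * 1) then (z - -3) else (0 * z)))) | E=∅ | A=[7] | R=∅]
[3] [C=((λw. (let q = w in ((λp. p) q))) (if0 (z * 1) then (z - -3) else (0 * z))) | E={z↦7} | A=∅ | R=∅]
[4] [C=(if0 (z * 1) then (z - -3) else (0 * z)) | E={z↦7} | A=∅ | R=[app]]
[5] [C=(z * 1) | E={z↦7} | A=∅ | R=[if0 :: app]]
[6] [C=z | E={z↦7} | A=∅ | R=[mulR :: if0 :: app]]
[7] [C=1 | E={z↦7} | A=∅ | R=[mulL(7) :: if0 :: app]]
[8] [C=(0 * z) | E={z↦7} | A=∅ | R=[app]]
[9] [C=0 | E={z↦7} | A=∅ | R=[mulR :: app]]
[10] [C=z | E={z↦7} | A=∅ | R=[mulL(0) :: app]]
[11] [C=(λw. (let q = w in ((λp. p) q))) | E={z↦7} | A=[0] | R=∅]
[12] [C=(let q = w in ((λp. p) q)) | E={w↦0, z↦7} | A=∅ | R=∅]
[13] [C=w | E={w↦0, z↦7} | A=∅ | R=[let q]]
[14] [C=((λp. p) q) | E={q↦0, w↦0, z↦7} | A=∅ | R=∅]
[15] [C=q | E={q↦0, w↦0, z↦7} | A=∅ | R=[app]]
[16] [C=(λp. p) | E={q↦0, w↦0, z↦7} | A=[0] | R=∅]
[17] [C=p | E={p↦0, q↦0, w↦0, z↦7} | A=∅ | R=∅]
→ final value 0

Answer: 0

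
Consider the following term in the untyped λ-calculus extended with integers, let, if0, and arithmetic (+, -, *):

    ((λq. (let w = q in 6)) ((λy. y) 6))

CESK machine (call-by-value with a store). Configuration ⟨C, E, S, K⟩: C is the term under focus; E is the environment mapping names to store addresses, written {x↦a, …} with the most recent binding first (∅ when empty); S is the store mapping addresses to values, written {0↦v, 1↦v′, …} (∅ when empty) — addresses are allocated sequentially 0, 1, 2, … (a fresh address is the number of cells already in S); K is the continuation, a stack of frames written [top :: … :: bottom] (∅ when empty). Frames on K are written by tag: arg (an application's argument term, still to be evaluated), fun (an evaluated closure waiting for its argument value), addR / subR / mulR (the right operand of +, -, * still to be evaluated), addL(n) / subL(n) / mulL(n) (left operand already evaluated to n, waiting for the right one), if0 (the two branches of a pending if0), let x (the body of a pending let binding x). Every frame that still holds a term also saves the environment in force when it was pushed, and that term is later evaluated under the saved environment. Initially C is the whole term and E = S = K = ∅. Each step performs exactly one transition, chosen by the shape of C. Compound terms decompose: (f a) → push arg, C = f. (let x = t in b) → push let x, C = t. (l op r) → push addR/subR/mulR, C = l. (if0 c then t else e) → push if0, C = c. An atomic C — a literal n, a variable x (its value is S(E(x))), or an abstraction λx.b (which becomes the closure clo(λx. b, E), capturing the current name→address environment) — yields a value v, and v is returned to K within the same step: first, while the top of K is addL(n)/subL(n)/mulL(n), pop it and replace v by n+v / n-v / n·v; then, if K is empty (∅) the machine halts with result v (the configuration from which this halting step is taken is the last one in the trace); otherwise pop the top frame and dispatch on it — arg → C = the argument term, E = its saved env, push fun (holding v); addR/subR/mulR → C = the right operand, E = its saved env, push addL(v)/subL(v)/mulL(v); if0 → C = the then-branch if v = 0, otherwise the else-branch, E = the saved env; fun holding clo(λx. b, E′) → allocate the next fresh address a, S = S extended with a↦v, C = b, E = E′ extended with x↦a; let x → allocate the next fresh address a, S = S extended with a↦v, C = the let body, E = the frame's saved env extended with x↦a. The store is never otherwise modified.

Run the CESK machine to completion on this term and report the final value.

step 0: <C=((λq. (let w = q in 6)) ((λy. y) 6)), E=∅, S=∅, K=∅>
step 1: <C=(λq. (let w = q in 6)), E=∅, S=∅, K=[arg]>
step 2: <C=((λy. y) 6), E=∅, S=∅, K=[fun]>
step 3: <C=(λy. y), E=∅, S=∅, K=[arg :: fun]>
step 4: <C=6, E=∅, S=∅, K=[fun :: fun]>
step 5: <C=y, E={y↦0}, S={0↦6}, K=[fun]>
step 6: <C=(let w = q in 6), E={q↦1}, S={0↦6, 1↦6}, K=∅>
step 7: <C=q, E={q↦1}, S={0↦6, 1↦6}, K=[let w]>
step 8: <C=6, E={w↦2, q↦1}, S={0↦6, 1↦6, 2↦6}, K=∅>
→ final value 6

Answer: 6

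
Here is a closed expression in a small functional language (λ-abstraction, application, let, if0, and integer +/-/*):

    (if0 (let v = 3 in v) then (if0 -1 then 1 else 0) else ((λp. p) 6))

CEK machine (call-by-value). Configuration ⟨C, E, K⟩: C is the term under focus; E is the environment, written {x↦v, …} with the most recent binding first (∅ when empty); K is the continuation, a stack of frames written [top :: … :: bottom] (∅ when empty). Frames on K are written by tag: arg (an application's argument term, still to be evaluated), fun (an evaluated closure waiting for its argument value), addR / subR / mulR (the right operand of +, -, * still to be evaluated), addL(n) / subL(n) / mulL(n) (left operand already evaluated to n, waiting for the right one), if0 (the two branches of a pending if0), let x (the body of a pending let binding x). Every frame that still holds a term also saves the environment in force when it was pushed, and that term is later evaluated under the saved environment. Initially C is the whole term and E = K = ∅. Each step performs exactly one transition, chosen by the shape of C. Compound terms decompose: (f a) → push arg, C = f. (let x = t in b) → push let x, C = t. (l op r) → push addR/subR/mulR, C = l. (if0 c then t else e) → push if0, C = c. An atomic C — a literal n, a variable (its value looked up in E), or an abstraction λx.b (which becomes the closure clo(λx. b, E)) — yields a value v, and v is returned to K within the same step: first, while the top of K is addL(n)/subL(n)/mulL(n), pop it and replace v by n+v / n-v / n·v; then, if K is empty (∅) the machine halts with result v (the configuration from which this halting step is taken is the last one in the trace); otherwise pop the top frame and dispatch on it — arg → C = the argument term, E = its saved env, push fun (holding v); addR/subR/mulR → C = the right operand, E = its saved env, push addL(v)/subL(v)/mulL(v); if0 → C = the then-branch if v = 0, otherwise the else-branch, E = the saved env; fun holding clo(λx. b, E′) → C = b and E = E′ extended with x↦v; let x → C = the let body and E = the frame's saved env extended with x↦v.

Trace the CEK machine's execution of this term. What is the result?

[0] [C=(if0 (let v = 3 in v) then (if0 -1 then 1 else 0) else ((λp. p) 6)) | E=∅ | K=∅]
[1] [C=(let v = 3 in v) | E=∅ | K=[if0]]
[2] [C=3 | E=∅ | K=[let v :: if0]]
[3] [C=v | E={v↦3} | K=[if0]]
[4] [C=((λp. p) 6) | E=∅ | K=∅]
[5] [C=(λp. p) | E=∅ | K=[arg]]
[6] [C=6 | E=∅ | K=[fun]]
[7] [C=p | E={p↦6} | K=∅]
→ final value 6

Answer: 6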